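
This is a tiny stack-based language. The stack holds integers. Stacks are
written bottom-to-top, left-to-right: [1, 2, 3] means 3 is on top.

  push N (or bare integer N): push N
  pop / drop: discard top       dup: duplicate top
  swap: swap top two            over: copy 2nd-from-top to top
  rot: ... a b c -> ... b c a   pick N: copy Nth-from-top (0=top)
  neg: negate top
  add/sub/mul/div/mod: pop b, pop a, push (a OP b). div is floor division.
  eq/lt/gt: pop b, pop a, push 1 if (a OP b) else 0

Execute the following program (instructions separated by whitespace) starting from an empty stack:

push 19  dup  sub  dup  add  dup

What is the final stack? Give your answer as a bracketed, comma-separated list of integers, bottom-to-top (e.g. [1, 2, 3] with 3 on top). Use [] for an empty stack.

After 'push 19': [19]
After 'dup': [19, 19]
After 'sub': [0]
After 'dup': [0, 0]
After 'add': [0]
After 'dup': [0, 0]

Answer: [0, 0]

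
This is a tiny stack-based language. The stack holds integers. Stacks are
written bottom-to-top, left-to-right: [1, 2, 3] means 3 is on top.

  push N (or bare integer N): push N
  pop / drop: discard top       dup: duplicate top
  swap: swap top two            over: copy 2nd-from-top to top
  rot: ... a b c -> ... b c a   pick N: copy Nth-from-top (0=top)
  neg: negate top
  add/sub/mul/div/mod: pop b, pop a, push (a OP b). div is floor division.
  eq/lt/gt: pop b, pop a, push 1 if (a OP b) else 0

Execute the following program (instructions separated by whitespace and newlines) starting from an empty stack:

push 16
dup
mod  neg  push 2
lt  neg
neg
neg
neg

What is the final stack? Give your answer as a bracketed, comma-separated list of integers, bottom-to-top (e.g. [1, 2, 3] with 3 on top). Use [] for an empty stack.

After 'push 16': [16]
After 'dup': [16, 16]
After 'mod': [0]
After 'neg': [0]
After 'push 2': [0, 2]
After 'lt': [1]
After 'neg': [-1]
After 'neg': [1]
After 'neg': [-1]
After 'neg': [1]

Answer: [1]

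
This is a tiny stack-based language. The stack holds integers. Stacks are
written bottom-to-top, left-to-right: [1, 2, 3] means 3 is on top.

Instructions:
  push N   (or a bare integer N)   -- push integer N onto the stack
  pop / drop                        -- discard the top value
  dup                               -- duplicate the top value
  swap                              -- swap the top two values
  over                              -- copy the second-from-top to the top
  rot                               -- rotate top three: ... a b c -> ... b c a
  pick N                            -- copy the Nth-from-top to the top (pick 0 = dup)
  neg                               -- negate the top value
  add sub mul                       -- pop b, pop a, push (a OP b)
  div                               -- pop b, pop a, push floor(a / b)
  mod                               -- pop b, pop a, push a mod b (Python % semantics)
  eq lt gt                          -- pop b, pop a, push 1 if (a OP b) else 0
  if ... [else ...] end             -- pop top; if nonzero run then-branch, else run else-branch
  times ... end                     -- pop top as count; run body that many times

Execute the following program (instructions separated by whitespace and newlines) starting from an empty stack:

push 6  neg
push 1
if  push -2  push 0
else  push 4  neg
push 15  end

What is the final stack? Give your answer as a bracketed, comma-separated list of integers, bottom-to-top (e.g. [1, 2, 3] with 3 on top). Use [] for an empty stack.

After 'push 6': [6]
After 'neg': [-6]
After 'push 1': [-6, 1]
After 'if': [-6]
After 'push -2': [-6, -2]
After 'push 0': [-6, -2, 0]

Answer: [-6, -2, 0]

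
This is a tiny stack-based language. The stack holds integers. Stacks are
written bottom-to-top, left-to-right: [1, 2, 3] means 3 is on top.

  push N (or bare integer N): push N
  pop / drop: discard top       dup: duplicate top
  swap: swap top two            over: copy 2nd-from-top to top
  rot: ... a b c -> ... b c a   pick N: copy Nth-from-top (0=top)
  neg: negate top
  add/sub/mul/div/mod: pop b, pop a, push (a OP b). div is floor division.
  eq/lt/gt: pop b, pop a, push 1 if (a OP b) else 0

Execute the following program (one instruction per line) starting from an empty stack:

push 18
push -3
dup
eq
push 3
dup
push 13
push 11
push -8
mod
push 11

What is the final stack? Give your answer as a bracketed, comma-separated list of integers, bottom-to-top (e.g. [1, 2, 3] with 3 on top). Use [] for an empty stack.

After 'push 18': [18]
After 'push -3': [18, -3]
After 'dup': [18, -3, -3]
After 'eq': [18, 1]
After 'push 3': [18, 1, 3]
After 'dup': [18, 1, 3, 3]
After 'push 13': [18, 1, 3, 3, 13]
After 'push 11': [18, 1, 3, 3, 13, 11]
After 'push -8': [18, 1, 3, 3, 13, 11, -8]
After 'mod': [18, 1, 3, 3, 13, -5]
After 'push 11': [18, 1, 3, 3, 13, -5, 11]

Answer: [18, 1, 3, 3, 13, -5, 11]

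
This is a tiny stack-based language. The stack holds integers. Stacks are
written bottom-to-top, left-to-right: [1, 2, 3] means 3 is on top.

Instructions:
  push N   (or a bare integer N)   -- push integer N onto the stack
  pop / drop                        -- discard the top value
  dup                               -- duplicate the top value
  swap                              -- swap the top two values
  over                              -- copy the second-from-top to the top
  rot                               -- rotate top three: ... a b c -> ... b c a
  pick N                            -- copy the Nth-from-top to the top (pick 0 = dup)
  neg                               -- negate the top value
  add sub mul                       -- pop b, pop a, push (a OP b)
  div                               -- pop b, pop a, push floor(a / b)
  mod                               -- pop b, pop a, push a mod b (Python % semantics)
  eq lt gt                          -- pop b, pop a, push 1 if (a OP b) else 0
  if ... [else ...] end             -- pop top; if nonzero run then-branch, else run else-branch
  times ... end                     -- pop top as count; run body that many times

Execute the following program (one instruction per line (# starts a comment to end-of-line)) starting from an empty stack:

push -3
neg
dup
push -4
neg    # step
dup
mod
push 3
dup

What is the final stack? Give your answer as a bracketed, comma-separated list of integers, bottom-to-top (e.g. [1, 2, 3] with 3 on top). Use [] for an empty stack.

Answer: [3, 3, 0, 3, 3]

Derivation:
After 'push -3': [-3]
After 'neg': [3]
After 'dup': [3, 3]
After 'push -4': [3, 3, -4]
After 'neg': [3, 3, 4]
After 'dup': [3, 3, 4, 4]
After 'mod': [3, 3, 0]
After 'push 3': [3, 3, 0, 3]
After 'dup': [3, 3, 0, 3, 3]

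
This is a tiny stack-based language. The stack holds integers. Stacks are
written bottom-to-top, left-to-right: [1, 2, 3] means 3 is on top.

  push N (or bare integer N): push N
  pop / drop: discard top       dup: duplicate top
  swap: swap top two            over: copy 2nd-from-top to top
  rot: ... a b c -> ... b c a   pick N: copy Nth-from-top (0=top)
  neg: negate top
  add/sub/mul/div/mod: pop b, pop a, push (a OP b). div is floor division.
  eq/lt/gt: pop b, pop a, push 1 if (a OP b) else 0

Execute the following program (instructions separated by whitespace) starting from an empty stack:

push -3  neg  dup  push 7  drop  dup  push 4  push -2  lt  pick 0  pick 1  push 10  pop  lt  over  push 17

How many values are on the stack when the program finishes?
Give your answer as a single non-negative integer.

After 'push -3': stack = [-3] (depth 1)
After 'neg': stack = [3] (depth 1)
After 'dup': stack = [3, 3] (depth 2)
After 'push 7': stack = [3, 3, 7] (depth 3)
After 'drop': stack = [3, 3] (depth 2)
After 'dup': stack = [3, 3, 3] (depth 3)
After 'push 4': stack = [3, 3, 3, 4] (depth 4)
After 'push -2': stack = [3, 3, 3, 4, -2] (depth 5)
After 'lt': stack = [3, 3, 3, 0] (depth 4)
After 'pick 0': stack = [3, 3, 3, 0, 0] (depth 5)
After 'pick 1': stack = [3, 3, 3, 0, 0, 0] (depth 6)
After 'push 10': stack = [3, 3, 3, 0, 0, 0, 10] (depth 7)
After 'pop': stack = [3, 3, 3, 0, 0, 0] (depth 6)
After 'lt': stack = [3, 3, 3, 0, 0] (depth 5)
After 'over': stack = [3, 3, 3, 0, 0, 0] (depth 6)
After 'push 17': stack = [3, 3, 3, 0, 0, 0, 17] (depth 7)

Answer: 7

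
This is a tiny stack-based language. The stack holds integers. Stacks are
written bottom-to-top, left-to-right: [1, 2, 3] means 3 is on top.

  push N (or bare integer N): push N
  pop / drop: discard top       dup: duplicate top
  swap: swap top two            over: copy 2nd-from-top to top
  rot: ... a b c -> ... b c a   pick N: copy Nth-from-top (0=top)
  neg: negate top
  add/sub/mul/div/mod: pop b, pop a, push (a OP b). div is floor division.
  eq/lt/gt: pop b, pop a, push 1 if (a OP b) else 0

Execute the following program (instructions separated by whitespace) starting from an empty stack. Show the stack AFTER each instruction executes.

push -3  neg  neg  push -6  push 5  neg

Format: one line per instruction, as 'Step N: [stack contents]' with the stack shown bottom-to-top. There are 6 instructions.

Step 1: [-3]
Step 2: [3]
Step 3: [-3]
Step 4: [-3, -6]
Step 5: [-3, -6, 5]
Step 6: [-3, -6, -5]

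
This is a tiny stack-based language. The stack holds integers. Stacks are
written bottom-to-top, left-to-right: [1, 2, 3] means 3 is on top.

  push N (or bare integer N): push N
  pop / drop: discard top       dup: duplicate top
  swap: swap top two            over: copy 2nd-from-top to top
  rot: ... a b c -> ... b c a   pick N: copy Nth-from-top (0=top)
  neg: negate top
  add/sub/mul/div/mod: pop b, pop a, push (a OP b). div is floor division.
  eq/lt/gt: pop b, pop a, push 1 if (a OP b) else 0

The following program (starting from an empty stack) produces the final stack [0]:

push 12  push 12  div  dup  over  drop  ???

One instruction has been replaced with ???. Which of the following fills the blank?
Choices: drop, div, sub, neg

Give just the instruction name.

Stack before ???: [1, 1]
Stack after ???:  [0]
Checking each choice:
  drop: produces [1]
  div: produces [1]
  sub: MATCH
  neg: produces [1, -1]


Answer: sub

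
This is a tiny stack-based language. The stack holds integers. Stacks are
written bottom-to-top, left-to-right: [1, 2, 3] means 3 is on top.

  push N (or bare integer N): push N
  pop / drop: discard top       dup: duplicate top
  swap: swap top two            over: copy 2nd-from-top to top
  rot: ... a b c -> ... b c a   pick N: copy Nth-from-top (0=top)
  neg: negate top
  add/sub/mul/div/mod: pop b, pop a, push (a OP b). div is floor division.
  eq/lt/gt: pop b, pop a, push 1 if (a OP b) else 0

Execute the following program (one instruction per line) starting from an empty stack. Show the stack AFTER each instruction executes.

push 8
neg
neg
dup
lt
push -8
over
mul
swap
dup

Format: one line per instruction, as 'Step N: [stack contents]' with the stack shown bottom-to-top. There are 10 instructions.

Step 1: [8]
Step 2: [-8]
Step 3: [8]
Step 4: [8, 8]
Step 5: [0]
Step 6: [0, -8]
Step 7: [0, -8, 0]
Step 8: [0, 0]
Step 9: [0, 0]
Step 10: [0, 0, 0]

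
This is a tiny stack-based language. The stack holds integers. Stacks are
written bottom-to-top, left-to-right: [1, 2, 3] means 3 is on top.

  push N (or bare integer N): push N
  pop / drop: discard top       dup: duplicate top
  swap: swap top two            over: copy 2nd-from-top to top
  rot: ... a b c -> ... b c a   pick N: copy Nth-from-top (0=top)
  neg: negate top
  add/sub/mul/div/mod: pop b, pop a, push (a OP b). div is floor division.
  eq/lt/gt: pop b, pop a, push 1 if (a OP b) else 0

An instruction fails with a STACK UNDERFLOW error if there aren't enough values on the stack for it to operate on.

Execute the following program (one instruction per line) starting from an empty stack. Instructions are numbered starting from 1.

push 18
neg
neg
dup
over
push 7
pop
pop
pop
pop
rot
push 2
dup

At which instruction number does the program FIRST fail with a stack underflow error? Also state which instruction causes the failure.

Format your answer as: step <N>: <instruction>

Answer: step 11: rot

Derivation:
Step 1 ('push 18'): stack = [18], depth = 1
Step 2 ('neg'): stack = [-18], depth = 1
Step 3 ('neg'): stack = [18], depth = 1
Step 4 ('dup'): stack = [18, 18], depth = 2
Step 5 ('over'): stack = [18, 18, 18], depth = 3
Step 6 ('push 7'): stack = [18, 18, 18, 7], depth = 4
Step 7 ('pop'): stack = [18, 18, 18], depth = 3
Step 8 ('pop'): stack = [18, 18], depth = 2
Step 9 ('pop'): stack = [18], depth = 1
Step 10 ('pop'): stack = [], depth = 0
Step 11 ('rot'): needs 3 value(s) but depth is 0 — STACK UNDERFLOW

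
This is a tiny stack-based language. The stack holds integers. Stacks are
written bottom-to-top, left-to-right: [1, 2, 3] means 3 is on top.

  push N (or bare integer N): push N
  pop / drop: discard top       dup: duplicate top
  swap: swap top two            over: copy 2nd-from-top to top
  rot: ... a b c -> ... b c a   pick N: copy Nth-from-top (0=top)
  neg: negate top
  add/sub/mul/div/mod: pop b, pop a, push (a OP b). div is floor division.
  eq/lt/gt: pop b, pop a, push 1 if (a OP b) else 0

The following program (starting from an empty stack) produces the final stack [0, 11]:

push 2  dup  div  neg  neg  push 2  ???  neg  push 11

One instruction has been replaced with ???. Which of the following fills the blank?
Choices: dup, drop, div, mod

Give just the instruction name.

Stack before ???: [1, 2]
Stack after ???:  [0]
Checking each choice:
  dup: produces [1, 2, -2, 11]
  drop: produces [-1, 11]
  div: MATCH
  mod: produces [-1, 11]


Answer: div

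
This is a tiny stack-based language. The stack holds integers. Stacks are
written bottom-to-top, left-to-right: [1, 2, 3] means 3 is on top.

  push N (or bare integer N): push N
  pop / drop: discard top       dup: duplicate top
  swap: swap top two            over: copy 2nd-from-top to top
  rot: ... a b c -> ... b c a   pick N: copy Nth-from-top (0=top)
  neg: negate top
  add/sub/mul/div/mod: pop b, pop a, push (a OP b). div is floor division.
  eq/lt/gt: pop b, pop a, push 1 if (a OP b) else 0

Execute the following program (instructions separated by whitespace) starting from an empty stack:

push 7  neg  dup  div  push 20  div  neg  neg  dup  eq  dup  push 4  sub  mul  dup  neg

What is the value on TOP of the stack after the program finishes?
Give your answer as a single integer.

Answer: 3

Derivation:
After 'push 7': [7]
After 'neg': [-7]
After 'dup': [-7, -7]
After 'div': [1]
After 'push 20': [1, 20]
After 'div': [0]
After 'neg': [0]
After 'neg': [0]
After 'dup': [0, 0]
After 'eq': [1]
After 'dup': [1, 1]
After 'push 4': [1, 1, 4]
After 'sub': [1, -3]
After 'mul': [-3]
After 'dup': [-3, -3]
After 'neg': [-3, 3]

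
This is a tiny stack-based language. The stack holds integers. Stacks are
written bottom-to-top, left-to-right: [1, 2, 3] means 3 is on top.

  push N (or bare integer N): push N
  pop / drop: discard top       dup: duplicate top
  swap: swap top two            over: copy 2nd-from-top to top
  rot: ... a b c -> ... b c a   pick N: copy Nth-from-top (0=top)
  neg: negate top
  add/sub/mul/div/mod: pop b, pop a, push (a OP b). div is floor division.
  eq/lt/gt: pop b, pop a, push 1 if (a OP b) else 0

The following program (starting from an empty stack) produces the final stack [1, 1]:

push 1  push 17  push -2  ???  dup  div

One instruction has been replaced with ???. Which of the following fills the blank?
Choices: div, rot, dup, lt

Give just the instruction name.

Stack before ???: [1, 17, -2]
Stack after ???:  [1, -9]
Checking each choice:
  div: MATCH
  rot: produces [17, -2, 1]
  dup: produces [1, 17, -2, 1]
  lt: division by zero


Answer: div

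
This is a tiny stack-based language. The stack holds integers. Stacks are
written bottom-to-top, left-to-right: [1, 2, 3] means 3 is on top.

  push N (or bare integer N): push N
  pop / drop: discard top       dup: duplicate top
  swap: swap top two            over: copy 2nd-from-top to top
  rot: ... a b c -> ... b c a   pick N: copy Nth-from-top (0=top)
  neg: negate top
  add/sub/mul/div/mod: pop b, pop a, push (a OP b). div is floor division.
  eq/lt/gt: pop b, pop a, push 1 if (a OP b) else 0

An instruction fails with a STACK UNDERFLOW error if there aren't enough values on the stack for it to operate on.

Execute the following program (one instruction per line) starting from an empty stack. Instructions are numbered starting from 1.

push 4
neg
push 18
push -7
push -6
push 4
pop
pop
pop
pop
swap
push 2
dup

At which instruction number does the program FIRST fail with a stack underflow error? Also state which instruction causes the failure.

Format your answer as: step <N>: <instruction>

Answer: step 11: swap

Derivation:
Step 1 ('push 4'): stack = [4], depth = 1
Step 2 ('neg'): stack = [-4], depth = 1
Step 3 ('push 18'): stack = [-4, 18], depth = 2
Step 4 ('push -7'): stack = [-4, 18, -7], depth = 3
Step 5 ('push -6'): stack = [-4, 18, -7, -6], depth = 4
Step 6 ('push 4'): stack = [-4, 18, -7, -6, 4], depth = 5
Step 7 ('pop'): stack = [-4, 18, -7, -6], depth = 4
Step 8 ('pop'): stack = [-4, 18, -7], depth = 3
Step 9 ('pop'): stack = [-4, 18], depth = 2
Step 10 ('pop'): stack = [-4], depth = 1
Step 11 ('swap'): needs 2 value(s) but depth is 1 — STACK UNDERFLOW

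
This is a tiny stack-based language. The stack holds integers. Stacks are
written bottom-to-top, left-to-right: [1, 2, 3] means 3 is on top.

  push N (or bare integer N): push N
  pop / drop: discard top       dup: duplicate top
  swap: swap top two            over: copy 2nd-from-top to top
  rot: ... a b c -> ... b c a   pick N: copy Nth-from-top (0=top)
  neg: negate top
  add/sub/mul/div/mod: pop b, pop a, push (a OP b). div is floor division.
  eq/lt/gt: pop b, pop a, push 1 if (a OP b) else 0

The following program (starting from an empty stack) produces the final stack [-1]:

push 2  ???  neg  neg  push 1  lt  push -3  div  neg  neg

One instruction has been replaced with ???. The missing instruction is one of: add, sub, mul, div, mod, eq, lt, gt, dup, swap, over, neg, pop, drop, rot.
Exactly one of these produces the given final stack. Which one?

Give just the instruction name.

Answer: neg

Derivation:
Stack before ???: [2]
Stack after ???:  [-2]
The instruction that transforms [2] -> [-2] is: neg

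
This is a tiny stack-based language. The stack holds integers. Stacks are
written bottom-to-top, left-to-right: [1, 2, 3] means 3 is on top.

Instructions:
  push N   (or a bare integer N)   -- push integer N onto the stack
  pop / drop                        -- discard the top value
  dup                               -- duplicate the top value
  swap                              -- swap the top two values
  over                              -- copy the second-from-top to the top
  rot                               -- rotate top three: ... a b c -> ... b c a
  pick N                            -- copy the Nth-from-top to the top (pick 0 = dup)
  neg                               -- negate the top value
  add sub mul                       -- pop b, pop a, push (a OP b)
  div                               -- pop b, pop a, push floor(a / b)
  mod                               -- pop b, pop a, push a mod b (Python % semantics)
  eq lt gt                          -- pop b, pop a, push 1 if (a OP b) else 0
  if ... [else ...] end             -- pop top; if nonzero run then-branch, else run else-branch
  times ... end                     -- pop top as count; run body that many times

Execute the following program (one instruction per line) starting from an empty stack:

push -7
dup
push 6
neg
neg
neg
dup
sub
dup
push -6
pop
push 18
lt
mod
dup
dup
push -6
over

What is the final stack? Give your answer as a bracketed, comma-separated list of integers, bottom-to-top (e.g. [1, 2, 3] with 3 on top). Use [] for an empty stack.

After 'push -7': [-7]
After 'dup': [-7, -7]
After 'push 6': [-7, -7, 6]
After 'neg': [-7, -7, -6]
After 'neg': [-7, -7, 6]
After 'neg': [-7, -7, -6]
After 'dup': [-7, -7, -6, -6]
After 'sub': [-7, -7, 0]
After 'dup': [-7, -7, 0, 0]
After 'push -6': [-7, -7, 0, 0, -6]
After 'pop': [-7, -7, 0, 0]
After 'push 18': [-7, -7, 0, 0, 18]
After 'lt': [-7, -7, 0, 1]
After 'mod': [-7, -7, 0]
After 'dup': [-7, -7, 0, 0]
After 'dup': [-7, -7, 0, 0, 0]
After 'push -6': [-7, -7, 0, 0, 0, -6]
After 'over': [-7, -7, 0, 0, 0, -6, 0]

Answer: [-7, -7, 0, 0, 0, -6, 0]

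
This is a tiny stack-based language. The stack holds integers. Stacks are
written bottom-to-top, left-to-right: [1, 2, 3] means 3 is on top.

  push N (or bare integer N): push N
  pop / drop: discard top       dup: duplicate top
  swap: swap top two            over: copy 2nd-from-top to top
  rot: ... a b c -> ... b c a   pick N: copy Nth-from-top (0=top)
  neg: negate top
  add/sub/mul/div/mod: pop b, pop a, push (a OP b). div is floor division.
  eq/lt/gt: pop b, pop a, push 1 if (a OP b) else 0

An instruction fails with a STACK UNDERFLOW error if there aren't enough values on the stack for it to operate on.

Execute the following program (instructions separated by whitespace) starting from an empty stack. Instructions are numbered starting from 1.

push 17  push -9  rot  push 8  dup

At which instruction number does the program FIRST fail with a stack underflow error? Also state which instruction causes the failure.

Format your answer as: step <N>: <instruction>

Answer: step 3: rot

Derivation:
Step 1 ('push 17'): stack = [17], depth = 1
Step 2 ('push -9'): stack = [17, -9], depth = 2
Step 3 ('rot'): needs 3 value(s) but depth is 2 — STACK UNDERFLOW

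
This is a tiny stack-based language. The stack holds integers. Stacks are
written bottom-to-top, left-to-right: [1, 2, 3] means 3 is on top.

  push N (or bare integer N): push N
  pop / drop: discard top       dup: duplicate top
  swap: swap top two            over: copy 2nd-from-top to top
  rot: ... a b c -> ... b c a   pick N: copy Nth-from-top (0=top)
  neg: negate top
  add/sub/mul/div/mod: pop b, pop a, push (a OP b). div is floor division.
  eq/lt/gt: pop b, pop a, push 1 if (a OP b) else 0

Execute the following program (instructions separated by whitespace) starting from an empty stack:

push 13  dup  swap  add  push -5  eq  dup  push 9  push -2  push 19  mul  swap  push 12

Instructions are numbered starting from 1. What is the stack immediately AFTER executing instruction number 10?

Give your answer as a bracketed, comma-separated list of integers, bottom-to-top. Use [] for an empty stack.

Answer: [0, 0, 9, -2, 19]

Derivation:
Step 1 ('push 13'): [13]
Step 2 ('dup'): [13, 13]
Step 3 ('swap'): [13, 13]
Step 4 ('add'): [26]
Step 5 ('push -5'): [26, -5]
Step 6 ('eq'): [0]
Step 7 ('dup'): [0, 0]
Step 8 ('push 9'): [0, 0, 9]
Step 9 ('push -2'): [0, 0, 9, -2]
Step 10 ('push 19'): [0, 0, 9, -2, 19]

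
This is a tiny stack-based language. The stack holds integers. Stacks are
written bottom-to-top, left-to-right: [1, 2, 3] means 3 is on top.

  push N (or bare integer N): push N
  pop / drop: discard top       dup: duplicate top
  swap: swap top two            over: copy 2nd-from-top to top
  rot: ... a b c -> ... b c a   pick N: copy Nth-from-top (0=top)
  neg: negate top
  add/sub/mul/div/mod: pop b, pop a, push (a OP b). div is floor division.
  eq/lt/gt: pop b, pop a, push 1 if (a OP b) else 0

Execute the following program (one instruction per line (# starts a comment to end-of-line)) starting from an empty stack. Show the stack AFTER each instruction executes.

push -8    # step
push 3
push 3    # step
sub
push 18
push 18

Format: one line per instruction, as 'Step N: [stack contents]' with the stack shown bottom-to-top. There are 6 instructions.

Step 1: [-8]
Step 2: [-8, 3]
Step 3: [-8, 3, 3]
Step 4: [-8, 0]
Step 5: [-8, 0, 18]
Step 6: [-8, 0, 18, 18]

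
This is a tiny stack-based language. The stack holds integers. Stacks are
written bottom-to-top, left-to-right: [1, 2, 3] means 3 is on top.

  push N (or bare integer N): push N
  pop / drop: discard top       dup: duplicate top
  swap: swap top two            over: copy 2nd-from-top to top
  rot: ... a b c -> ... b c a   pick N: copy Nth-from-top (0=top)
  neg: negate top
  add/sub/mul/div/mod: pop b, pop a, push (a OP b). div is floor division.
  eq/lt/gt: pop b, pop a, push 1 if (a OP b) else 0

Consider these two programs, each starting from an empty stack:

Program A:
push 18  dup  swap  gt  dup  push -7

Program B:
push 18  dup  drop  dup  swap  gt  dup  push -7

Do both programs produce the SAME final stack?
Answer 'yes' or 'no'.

Program A trace:
  After 'push 18': [18]
  After 'dup': [18, 18]
  After 'swap': [18, 18]
  After 'gt': [0]
  After 'dup': [0, 0]
  After 'push -7': [0, 0, -7]
Program A final stack: [0, 0, -7]

Program B trace:
  After 'push 18': [18]
  After 'dup': [18, 18]
  After 'drop': [18]
  After 'dup': [18, 18]
  After 'swap': [18, 18]
  After 'gt': [0]
  After 'dup': [0, 0]
  After 'push -7': [0, 0, -7]
Program B final stack: [0, 0, -7]
Same: yes

Answer: yes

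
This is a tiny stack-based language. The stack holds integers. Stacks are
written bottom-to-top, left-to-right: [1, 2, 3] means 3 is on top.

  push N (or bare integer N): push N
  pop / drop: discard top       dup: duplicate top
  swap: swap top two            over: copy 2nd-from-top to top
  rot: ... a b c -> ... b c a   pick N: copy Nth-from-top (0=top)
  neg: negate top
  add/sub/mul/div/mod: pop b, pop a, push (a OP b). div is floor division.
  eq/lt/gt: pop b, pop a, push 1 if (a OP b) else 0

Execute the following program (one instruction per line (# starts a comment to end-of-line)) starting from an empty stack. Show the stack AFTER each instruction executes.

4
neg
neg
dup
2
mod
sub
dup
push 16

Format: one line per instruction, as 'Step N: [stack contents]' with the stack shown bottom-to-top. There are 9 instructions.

Step 1: [4]
Step 2: [-4]
Step 3: [4]
Step 4: [4, 4]
Step 5: [4, 4, 2]
Step 6: [4, 0]
Step 7: [4]
Step 8: [4, 4]
Step 9: [4, 4, 16]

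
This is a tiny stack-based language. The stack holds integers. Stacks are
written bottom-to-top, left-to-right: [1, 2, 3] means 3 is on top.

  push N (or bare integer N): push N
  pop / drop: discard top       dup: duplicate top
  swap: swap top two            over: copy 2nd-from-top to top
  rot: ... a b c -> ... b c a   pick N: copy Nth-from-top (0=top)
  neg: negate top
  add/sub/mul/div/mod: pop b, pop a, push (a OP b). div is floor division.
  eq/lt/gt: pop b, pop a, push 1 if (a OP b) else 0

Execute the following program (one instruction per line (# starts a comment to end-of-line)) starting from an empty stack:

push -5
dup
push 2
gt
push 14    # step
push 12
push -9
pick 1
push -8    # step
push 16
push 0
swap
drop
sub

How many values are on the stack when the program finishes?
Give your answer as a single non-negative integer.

After 'push -5': stack = [-5] (depth 1)
After 'dup': stack = [-5, -5] (depth 2)
After 'push 2': stack = [-5, -5, 2] (depth 3)
After 'gt': stack = [-5, 0] (depth 2)
After 'push 14': stack = [-5, 0, 14] (depth 3)
After 'push 12': stack = [-5, 0, 14, 12] (depth 4)
After 'push -9': stack = [-5, 0, 14, 12, -9] (depth 5)
After 'pick 1': stack = [-5, 0, 14, 12, -9, 12] (depth 6)
After 'push -8': stack = [-5, 0, 14, 12, -9, 12, -8] (depth 7)
After 'push 16': stack = [-5, 0, 14, 12, -9, 12, -8, 16] (depth 8)
After 'push 0': stack = [-5, 0, 14, 12, -9, 12, -8, 16, 0] (depth 9)
After 'swap': stack = [-5, 0, 14, 12, -9, 12, -8, 0, 16] (depth 9)
After 'drop': stack = [-5, 0, 14, 12, -9, 12, -8, 0] (depth 8)
After 'sub': stack = [-5, 0, 14, 12, -9, 12, -8] (depth 7)

Answer: 7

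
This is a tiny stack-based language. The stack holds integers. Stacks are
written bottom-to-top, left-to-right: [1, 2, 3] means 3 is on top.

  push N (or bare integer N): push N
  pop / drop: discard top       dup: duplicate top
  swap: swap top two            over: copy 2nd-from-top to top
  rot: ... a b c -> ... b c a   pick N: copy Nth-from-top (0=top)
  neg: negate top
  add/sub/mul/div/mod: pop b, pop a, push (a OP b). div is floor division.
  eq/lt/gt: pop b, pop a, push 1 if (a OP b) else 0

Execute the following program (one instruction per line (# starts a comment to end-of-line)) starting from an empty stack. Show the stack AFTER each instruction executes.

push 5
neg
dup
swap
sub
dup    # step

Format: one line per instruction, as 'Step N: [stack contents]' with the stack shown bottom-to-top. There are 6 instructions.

Step 1: [5]
Step 2: [-5]
Step 3: [-5, -5]
Step 4: [-5, -5]
Step 5: [0]
Step 6: [0, 0]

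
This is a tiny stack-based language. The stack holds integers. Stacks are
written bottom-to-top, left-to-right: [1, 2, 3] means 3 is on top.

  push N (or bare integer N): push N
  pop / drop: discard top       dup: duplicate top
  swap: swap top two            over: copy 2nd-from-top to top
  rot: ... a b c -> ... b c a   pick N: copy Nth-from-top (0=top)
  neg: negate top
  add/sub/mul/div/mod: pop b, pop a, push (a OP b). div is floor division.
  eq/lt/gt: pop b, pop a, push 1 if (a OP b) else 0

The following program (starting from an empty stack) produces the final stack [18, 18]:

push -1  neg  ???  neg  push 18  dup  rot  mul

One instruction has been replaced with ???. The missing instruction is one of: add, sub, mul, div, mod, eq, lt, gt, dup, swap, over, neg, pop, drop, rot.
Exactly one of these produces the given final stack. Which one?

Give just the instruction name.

Answer: neg

Derivation:
Stack before ???: [1]
Stack after ???:  [-1]
The instruction that transforms [1] -> [-1] is: neg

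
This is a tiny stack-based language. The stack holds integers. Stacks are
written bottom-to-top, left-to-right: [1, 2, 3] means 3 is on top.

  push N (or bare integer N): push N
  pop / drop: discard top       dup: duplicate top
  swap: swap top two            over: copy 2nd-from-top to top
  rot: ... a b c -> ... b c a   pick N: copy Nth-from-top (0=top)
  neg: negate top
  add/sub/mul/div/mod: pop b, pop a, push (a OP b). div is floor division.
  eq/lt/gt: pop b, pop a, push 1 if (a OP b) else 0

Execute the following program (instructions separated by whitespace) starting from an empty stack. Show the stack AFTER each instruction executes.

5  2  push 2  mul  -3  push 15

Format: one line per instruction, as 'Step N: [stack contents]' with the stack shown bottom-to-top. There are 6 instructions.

Step 1: [5]
Step 2: [5, 2]
Step 3: [5, 2, 2]
Step 4: [5, 4]
Step 5: [5, 4, -3]
Step 6: [5, 4, -3, 15]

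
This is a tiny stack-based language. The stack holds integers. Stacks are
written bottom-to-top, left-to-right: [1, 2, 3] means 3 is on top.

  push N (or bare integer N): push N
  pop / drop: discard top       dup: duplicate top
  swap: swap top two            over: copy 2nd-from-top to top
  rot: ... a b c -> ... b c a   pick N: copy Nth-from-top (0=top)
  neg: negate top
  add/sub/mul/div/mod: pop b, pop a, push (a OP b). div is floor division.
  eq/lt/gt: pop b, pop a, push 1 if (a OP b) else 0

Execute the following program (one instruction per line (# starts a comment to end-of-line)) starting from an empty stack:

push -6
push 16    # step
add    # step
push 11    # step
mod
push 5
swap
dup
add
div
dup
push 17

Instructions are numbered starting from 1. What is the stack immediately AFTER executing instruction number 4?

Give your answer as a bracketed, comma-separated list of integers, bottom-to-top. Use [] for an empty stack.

Answer: [10, 11]

Derivation:
Step 1 ('push -6'): [-6]
Step 2 ('push 16'): [-6, 16]
Step 3 ('add'): [10]
Step 4 ('push 11'): [10, 11]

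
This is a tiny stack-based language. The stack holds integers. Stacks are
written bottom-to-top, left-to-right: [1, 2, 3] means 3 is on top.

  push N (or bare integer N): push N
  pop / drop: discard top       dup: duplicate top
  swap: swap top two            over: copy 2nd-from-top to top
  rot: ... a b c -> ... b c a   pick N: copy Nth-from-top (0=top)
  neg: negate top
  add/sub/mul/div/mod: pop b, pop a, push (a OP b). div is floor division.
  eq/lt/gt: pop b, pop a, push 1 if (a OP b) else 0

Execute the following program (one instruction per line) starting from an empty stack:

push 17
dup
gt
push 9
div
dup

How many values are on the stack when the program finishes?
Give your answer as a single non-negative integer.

Answer: 2

Derivation:
After 'push 17': stack = [17] (depth 1)
After 'dup': stack = [17, 17] (depth 2)
After 'gt': stack = [0] (depth 1)
After 'push 9': stack = [0, 9] (depth 2)
After 'div': stack = [0] (depth 1)
After 'dup': stack = [0, 0] (depth 2)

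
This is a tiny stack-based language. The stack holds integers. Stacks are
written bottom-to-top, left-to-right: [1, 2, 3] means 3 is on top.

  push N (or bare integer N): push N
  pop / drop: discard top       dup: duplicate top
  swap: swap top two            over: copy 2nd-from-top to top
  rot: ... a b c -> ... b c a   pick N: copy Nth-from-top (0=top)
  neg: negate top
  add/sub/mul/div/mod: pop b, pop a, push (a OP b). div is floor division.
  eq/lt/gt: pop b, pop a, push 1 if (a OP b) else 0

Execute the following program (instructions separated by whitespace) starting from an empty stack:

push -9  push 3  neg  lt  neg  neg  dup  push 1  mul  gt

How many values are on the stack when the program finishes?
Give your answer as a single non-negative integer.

Answer: 1

Derivation:
After 'push -9': stack = [-9] (depth 1)
After 'push 3': stack = [-9, 3] (depth 2)
After 'neg': stack = [-9, -3] (depth 2)
After 'lt': stack = [1] (depth 1)
After 'neg': stack = [-1] (depth 1)
After 'neg': stack = [1] (depth 1)
After 'dup': stack = [1, 1] (depth 2)
After 'push 1': stack = [1, 1, 1] (depth 3)
After 'mul': stack = [1, 1] (depth 2)
After 'gt': stack = [0] (depth 1)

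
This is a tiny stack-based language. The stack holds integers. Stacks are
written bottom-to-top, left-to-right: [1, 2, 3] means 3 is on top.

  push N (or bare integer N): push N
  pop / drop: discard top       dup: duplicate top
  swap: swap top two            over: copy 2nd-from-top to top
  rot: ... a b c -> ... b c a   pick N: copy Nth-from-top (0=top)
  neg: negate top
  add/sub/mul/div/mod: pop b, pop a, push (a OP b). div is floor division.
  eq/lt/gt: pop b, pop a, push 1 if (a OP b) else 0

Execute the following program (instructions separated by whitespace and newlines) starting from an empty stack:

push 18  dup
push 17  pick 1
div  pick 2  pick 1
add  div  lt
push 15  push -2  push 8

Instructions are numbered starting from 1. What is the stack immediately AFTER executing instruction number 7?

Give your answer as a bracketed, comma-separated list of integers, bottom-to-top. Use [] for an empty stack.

Answer: [18, 18, 0, 18, 0]

Derivation:
Step 1 ('push 18'): [18]
Step 2 ('dup'): [18, 18]
Step 3 ('push 17'): [18, 18, 17]
Step 4 ('pick 1'): [18, 18, 17, 18]
Step 5 ('div'): [18, 18, 0]
Step 6 ('pick 2'): [18, 18, 0, 18]
Step 7 ('pick 1'): [18, 18, 0, 18, 0]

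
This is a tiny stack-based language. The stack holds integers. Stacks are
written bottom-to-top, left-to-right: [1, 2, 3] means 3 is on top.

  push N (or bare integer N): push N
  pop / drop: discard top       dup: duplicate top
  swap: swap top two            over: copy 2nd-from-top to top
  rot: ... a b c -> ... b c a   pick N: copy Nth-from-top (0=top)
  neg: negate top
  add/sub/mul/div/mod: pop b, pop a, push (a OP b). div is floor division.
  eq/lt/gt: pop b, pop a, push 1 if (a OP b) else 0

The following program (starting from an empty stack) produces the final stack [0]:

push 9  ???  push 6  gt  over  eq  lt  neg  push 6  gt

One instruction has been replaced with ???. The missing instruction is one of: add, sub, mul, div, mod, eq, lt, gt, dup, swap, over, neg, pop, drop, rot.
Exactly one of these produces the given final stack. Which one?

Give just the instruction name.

Answer: dup

Derivation:
Stack before ???: [9]
Stack after ???:  [9, 9]
The instruction that transforms [9] -> [9, 9] is: dup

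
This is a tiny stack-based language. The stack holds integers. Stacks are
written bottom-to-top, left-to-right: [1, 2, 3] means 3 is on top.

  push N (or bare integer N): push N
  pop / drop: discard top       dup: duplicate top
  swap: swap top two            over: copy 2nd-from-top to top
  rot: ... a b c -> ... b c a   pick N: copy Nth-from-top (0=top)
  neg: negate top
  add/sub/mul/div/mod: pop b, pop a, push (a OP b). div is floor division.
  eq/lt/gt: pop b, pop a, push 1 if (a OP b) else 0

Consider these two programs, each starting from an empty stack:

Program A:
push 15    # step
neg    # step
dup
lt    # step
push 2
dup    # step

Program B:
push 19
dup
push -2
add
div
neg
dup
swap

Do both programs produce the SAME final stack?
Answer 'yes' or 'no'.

Program A trace:
  After 'push 15': [15]
  After 'neg': [-15]
  After 'dup': [-15, -15]
  After 'lt': [0]
  After 'push 2': [0, 2]
  After 'dup': [0, 2, 2]
Program A final stack: [0, 2, 2]

Program B trace:
  After 'push 19': [19]
  After 'dup': [19, 19]
  After 'push -2': [19, 19, -2]
  After 'add': [19, 17]
  After 'div': [1]
  After 'neg': [-1]
  After 'dup': [-1, -1]
  After 'swap': [-1, -1]
Program B final stack: [-1, -1]
Same: no

Answer: no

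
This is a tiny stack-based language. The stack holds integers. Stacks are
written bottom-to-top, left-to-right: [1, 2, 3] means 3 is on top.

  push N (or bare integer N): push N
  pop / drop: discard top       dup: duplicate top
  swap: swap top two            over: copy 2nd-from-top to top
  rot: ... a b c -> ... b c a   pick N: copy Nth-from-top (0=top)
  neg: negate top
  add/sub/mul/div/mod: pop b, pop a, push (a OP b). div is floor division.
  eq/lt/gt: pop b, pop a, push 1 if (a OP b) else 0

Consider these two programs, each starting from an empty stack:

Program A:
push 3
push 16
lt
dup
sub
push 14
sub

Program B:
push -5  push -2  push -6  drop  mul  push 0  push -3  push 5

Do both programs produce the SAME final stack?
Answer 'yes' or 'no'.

Program A trace:
  After 'push 3': [3]
  After 'push 16': [3, 16]
  After 'lt': [1]
  After 'dup': [1, 1]
  After 'sub': [0]
  After 'push 14': [0, 14]
  After 'sub': [-14]
Program A final stack: [-14]

Program B trace:
  After 'push -5': [-5]
  After 'push -2': [-5, -2]
  After 'push -6': [-5, -2, -6]
  After 'drop': [-5, -2]
  After 'mul': [10]
  After 'push 0': [10, 0]
  After 'push -3': [10, 0, -3]
  After 'push 5': [10, 0, -3, 5]
Program B final stack: [10, 0, -3, 5]
Same: no

Answer: no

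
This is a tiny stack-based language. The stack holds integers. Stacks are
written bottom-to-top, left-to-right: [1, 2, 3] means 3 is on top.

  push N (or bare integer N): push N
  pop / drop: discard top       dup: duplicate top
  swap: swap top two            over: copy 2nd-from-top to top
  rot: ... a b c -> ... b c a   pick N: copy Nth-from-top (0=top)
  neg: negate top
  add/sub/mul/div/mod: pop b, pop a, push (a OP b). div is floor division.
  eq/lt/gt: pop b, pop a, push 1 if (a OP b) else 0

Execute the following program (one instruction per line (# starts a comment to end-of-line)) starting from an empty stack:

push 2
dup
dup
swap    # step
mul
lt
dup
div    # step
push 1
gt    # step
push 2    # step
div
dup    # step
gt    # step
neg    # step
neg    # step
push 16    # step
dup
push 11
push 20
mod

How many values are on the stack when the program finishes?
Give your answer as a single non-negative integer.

Answer: 4

Derivation:
After 'push 2': stack = [2] (depth 1)
After 'dup': stack = [2, 2] (depth 2)
After 'dup': stack = [2, 2, 2] (depth 3)
After 'swap': stack = [2, 2, 2] (depth 3)
After 'mul': stack = [2, 4] (depth 2)
After 'lt': stack = [1] (depth 1)
After 'dup': stack = [1, 1] (depth 2)
After 'div': stack = [1] (depth 1)
After 'push 1': stack = [1, 1] (depth 2)
After 'gt': stack = [0] (depth 1)
  ...
After 'div': stack = [0] (depth 1)
After 'dup': stack = [0, 0] (depth 2)
After 'gt': stack = [0] (depth 1)
After 'neg': stack = [0] (depth 1)
After 'neg': stack = [0] (depth 1)
After 'push 16': stack = [0, 16] (depth 2)
After 'dup': stack = [0, 16, 16] (depth 3)
After 'push 11': stack = [0, 16, 16, 11] (depth 4)
After 'push 20': stack = [0, 16, 16, 11, 20] (depth 5)
After 'mod': stack = [0, 16, 16, 11] (depth 4)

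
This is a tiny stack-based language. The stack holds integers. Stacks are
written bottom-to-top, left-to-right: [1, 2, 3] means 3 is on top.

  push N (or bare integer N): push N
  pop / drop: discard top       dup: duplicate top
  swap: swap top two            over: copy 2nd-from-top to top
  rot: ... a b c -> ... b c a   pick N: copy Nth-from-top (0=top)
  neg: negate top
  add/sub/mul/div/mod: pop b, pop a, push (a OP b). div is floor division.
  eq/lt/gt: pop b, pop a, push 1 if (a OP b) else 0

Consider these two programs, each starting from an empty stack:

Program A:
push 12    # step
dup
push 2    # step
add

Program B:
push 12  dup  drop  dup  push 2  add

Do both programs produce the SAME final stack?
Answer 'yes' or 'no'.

Program A trace:
  After 'push 12': [12]
  After 'dup': [12, 12]
  After 'push 2': [12, 12, 2]
  After 'add': [12, 14]
Program A final stack: [12, 14]

Program B trace:
  After 'push 12': [12]
  After 'dup': [12, 12]
  After 'drop': [12]
  After 'dup': [12, 12]
  After 'push 2': [12, 12, 2]
  After 'add': [12, 14]
Program B final stack: [12, 14]
Same: yes

Answer: yes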